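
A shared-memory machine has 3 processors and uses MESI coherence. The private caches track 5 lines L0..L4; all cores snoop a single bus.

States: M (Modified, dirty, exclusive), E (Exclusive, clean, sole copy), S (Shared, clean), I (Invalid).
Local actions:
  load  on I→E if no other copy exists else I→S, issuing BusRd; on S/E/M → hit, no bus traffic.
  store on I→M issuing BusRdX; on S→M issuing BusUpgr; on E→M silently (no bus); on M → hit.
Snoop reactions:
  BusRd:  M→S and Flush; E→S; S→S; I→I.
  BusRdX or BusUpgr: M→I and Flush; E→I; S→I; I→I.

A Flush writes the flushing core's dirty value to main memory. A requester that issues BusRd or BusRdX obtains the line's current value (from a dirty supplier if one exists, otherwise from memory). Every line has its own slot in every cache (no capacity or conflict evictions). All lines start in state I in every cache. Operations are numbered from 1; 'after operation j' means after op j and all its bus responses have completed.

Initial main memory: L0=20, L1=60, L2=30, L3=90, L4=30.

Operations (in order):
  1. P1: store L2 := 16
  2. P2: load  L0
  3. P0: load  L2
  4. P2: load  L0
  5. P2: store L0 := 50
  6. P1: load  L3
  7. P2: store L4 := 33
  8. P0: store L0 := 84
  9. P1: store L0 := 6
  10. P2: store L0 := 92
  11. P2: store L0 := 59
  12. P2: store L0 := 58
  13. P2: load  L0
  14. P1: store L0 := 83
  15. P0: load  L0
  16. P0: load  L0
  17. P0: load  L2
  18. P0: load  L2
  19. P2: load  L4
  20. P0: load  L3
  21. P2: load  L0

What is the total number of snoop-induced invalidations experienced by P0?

  op1 P1: store L2 := 16 → I/M/I on L2; bus BusRdX; mem=30
  op2 P2: load  L0 → I/I/E on L0; bus BusRd; mem=20
  op3 P0: load  L2 → S/S/I on L2; bus BusRd Flush; mem=16
  op4 P2: load  L0 → I/I/E on L0; bus (none); mem=20
  op5 P2: store L0 := 50 → I/I/M on L0; bus (none); mem=20
  op6 P1: load  L3 → I/E/I on L3; bus BusRd; mem=90
  op7 P2: store L4 := 33 → I/I/M on L4; bus BusRdX; mem=30
  op8 P0: store L0 := 84 → M/I/I on L0; bus BusRdX Flush; mem=50
  op9 P1: store L0 := 6 → I/M/I on L0; bus BusRdX Flush; mem=84
  op10 P2: store L0 := 92 → I/I/M on L0; bus BusRdX Flush; mem=6
  op11 P2: store L0 := 59 → I/I/M on L0; bus (none); mem=6
  op12 P2: store L0 := 58 → I/I/M on L0; bus (none); mem=6
  op13 P2: load  L0 → I/I/M on L0; bus (none); mem=6
  op14 P1: store L0 := 83 → I/M/I on L0; bus BusRdX Flush; mem=58
  op15 P0: load  L0 → S/S/I on L0; bus BusRd Flush; mem=83
  op16 P0: load  L0 → S/S/I on L0; bus (none); mem=83
  op17 P0: load  L2 → S/S/I on L2; bus (none); mem=16
  op18 P0: load  L2 → S/S/I on L2; bus (none); mem=16
  op19 P2: load  L4 → I/I/M on L4; bus (none); mem=30
  op20 P0: load  L3 → S/S/I on L3; bus BusRd; mem=90
  op21 P2: load  L0 → S/S/S on L0; bus BusRd; mem=83

invalidations = 1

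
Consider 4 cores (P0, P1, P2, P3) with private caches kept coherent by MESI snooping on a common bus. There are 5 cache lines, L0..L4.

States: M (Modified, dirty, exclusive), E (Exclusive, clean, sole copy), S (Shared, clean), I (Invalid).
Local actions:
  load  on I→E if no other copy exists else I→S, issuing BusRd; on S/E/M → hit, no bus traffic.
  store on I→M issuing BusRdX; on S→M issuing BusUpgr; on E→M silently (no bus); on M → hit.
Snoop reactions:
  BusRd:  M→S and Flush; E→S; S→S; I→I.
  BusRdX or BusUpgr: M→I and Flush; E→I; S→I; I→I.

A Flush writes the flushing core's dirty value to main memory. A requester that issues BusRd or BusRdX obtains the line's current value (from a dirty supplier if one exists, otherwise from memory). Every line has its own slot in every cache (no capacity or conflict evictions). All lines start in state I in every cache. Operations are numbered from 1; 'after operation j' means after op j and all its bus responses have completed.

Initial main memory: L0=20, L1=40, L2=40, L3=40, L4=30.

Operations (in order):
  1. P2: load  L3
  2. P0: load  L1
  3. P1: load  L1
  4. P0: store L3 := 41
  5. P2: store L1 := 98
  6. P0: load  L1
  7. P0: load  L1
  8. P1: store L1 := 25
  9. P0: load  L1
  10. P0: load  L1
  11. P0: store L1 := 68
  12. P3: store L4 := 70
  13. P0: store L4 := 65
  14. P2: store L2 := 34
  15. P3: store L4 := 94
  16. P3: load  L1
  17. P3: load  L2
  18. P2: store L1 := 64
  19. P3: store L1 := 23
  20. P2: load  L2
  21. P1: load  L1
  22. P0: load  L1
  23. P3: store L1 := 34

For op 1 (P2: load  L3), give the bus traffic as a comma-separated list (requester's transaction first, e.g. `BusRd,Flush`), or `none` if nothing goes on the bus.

bus = BusRd

step 1: P2: load  L3  ⟶  IIEI  (L3)  txn=BusRd  M[L3]=40
step 2: P0: load  L1  ⟶  EIII  (L1)  txn=BusRd  M[L1]=40
step 3: P1: load  L1  ⟶  SSII  (L1)  txn=BusRd  M[L1]=40
step 4: P0: store L3 := 41  ⟶  MIII  (L3)  txn=BusRdX  M[L3]=40
step 5: P2: store L1 := 98  ⟶  IIMI  (L1)  txn=BusRdX  M[L1]=40
step 6: P0: load  L1  ⟶  SISI  (L1)  txn=BusRd+Flush  M[L1]=98
step 7: P0: load  L1  ⟶  SISI  (L1)  txn=∅  M[L1]=98
step 8: P1: store L1 := 25  ⟶  IMII  (L1)  txn=BusRdX  M[L1]=98
step 9: P0: load  L1  ⟶  SSII  (L1)  txn=BusRd+Flush  M[L1]=25
step 10: P0: load  L1  ⟶  SSII  (L1)  txn=∅  M[L1]=25
step 11: P0: store L1 := 68  ⟶  MIII  (L1)  txn=BusUpgr  M[L1]=25
step 12: P3: store L4 := 70  ⟶  IIIM  (L4)  txn=BusRdX  M[L4]=30
step 13: P0: store L4 := 65  ⟶  MIII  (L4)  txn=BusRdX+Flush  M[L4]=70
step 14: P2: store L2 := 34  ⟶  IIMI  (L2)  txn=BusRdX  M[L2]=40
step 15: P3: store L4 := 94  ⟶  IIIM  (L4)  txn=BusRdX+Flush  M[L4]=65
step 16: P3: load  L1  ⟶  SIIS  (L1)  txn=BusRd+Flush  M[L1]=68
step 17: P3: load  L2  ⟶  IISS  (L2)  txn=BusRd+Flush  M[L2]=34
step 18: P2: store L1 := 64  ⟶  IIMI  (L1)  txn=BusRdX  M[L1]=68
step 19: P3: store L1 := 23  ⟶  IIIM  (L1)  txn=BusRdX+Flush  M[L1]=64
step 20: P2: load  L2  ⟶  IISS  (L2)  txn=∅  M[L2]=34
step 21: P1: load  L1  ⟶  ISIS  (L1)  txn=BusRd+Flush  M[L1]=23
step 22: P0: load  L1  ⟶  SSIS  (L1)  txn=BusRd  M[L1]=23
step 23: P3: store L1 := 34  ⟶  IIIM  (L1)  txn=BusUpgr  M[L1]=23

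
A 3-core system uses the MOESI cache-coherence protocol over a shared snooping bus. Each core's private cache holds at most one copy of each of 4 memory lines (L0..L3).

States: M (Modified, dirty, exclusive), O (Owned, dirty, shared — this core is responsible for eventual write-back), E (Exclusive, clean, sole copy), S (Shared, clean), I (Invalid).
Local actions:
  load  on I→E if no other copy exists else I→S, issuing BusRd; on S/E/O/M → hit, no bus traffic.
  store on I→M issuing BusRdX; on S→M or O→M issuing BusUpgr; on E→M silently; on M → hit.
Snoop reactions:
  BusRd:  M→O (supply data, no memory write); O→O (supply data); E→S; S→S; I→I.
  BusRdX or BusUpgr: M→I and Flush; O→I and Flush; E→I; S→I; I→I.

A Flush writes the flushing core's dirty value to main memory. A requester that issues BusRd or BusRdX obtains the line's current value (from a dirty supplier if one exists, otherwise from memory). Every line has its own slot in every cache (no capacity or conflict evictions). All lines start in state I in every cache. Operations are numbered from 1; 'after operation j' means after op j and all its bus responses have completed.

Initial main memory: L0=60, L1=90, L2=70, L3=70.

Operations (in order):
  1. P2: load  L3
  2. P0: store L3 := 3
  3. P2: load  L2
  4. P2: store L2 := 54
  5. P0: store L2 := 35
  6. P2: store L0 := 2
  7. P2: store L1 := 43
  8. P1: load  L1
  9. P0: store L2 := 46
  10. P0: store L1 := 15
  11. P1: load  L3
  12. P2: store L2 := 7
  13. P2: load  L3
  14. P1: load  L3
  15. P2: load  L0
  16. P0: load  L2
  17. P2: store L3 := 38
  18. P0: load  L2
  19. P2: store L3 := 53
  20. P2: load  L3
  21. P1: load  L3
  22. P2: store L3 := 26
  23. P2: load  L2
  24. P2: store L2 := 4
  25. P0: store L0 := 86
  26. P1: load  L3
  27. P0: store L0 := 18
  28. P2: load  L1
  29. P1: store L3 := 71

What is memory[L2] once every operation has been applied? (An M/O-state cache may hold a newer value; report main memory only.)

1. P2: load  L3  bus=[BusRd]  L3: P0=I P1=I P2=E  mem[L3]=70
2. P0: store L3 := 3  bus=[BusRdX]  L3: P0=M P1=I P2=I  mem[L3]=70
3. P2: load  L2  bus=[BusRd]  L2: P0=I P1=I P2=E  mem[L2]=70
4. P2: store L2 := 54  bus=[-]  L2: P0=I P1=I P2=M  mem[L2]=70
5. P0: store L2 := 35  bus=[BusRdX,Flush]  L2: P0=M P1=I P2=I  mem[L2]=54
6. P2: store L0 := 2  bus=[BusRdX]  L0: P0=I P1=I P2=M  mem[L0]=60
7. P2: store L1 := 43  bus=[BusRdX]  L1: P0=I P1=I P2=M  mem[L1]=90
8. P1: load  L1  bus=[BusRd]  L1: P0=I P1=S P2=O  mem[L1]=90
9. P0: store L2 := 46  bus=[-]  L2: P0=M P1=I P2=I  mem[L2]=54
10. P0: store L1 := 15  bus=[BusRdX,Flush]  L1: P0=M P1=I P2=I  mem[L1]=43
11. P1: load  L3  bus=[BusRd]  L3: P0=O P1=S P2=I  mem[L3]=70
12. P2: store L2 := 7  bus=[BusRdX,Flush]  L2: P0=I P1=I P2=M  mem[L2]=46
13. P2: load  L3  bus=[BusRd]  L3: P0=O P1=S P2=S  mem[L3]=70
14. P1: load  L3  bus=[-]  L3: P0=O P1=S P2=S  mem[L3]=70
15. P2: load  L0  bus=[-]  L0: P0=I P1=I P2=M  mem[L0]=60
16. P0: load  L2  bus=[BusRd]  L2: P0=S P1=I P2=O  mem[L2]=46
17. P2: store L3 := 38  bus=[BusUpgr,Flush]  L3: P0=I P1=I P2=M  mem[L3]=3
18. P0: load  L2  bus=[-]  L2: P0=S P1=I P2=O  mem[L2]=46
19. P2: store L3 := 53  bus=[-]  L3: P0=I P1=I P2=M  mem[L3]=3
20. P2: load  L3  bus=[-]  L3: P0=I P1=I P2=M  mem[L3]=3
21. P1: load  L3  bus=[BusRd]  L3: P0=I P1=S P2=O  mem[L3]=3
22. P2: store L3 := 26  bus=[BusUpgr]  L3: P0=I P1=I P2=M  mem[L3]=3
23. P2: load  L2  bus=[-]  L2: P0=S P1=I P2=O  mem[L2]=46
24. P2: store L2 := 4  bus=[BusUpgr]  L2: P0=I P1=I P2=M  mem[L2]=46
25. P0: store L0 := 86  bus=[BusRdX,Flush]  L0: P0=M P1=I P2=I  mem[L0]=2
26. P1: load  L3  bus=[BusRd]  L3: P0=I P1=S P2=O  mem[L3]=3
27. P0: store L0 := 18  bus=[-]  L0: P0=M P1=I P2=I  mem[L0]=2
28. P2: load  L1  bus=[BusRd]  L1: P0=O P1=I P2=S  mem[L1]=43
29. P1: store L3 := 71  bus=[BusUpgr,Flush]  L3: P0=I P1=M P2=I  mem[L3]=26

memory[L2] = 46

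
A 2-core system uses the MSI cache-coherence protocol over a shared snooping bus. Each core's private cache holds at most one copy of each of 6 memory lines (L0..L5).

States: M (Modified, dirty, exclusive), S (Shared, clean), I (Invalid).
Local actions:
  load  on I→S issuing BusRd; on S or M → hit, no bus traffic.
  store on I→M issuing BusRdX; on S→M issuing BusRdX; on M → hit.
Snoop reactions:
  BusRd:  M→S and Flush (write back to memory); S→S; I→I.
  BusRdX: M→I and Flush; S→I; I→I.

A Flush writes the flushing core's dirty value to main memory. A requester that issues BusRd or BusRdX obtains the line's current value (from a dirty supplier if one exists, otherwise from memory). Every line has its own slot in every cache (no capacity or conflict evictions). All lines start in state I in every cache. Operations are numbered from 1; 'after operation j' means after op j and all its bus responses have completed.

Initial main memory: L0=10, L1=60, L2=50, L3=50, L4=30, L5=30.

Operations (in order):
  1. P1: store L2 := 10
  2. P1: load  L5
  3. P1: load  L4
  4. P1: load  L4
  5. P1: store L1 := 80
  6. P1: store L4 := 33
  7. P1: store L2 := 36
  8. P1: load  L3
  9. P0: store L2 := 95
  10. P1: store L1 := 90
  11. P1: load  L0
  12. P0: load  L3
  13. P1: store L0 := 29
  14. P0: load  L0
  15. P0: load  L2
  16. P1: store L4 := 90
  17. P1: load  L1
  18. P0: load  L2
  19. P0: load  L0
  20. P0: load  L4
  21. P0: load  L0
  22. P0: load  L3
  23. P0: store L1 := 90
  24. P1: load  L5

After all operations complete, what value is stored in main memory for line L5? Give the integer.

memory[L5] = 30

  op1 P1: store L2 := 10 → I/M on L2; bus BusRdX; mem=50
  op2 P1: load  L5 → I/S on L5; bus BusRd; mem=30
  op3 P1: load  L4 → I/S on L4; bus BusRd; mem=30
  op4 P1: load  L4 → I/S on L4; bus (none); mem=30
  op5 P1: store L1 := 80 → I/M on L1; bus BusRdX; mem=60
  op6 P1: store L4 := 33 → I/M on L4; bus BusRdX; mem=30
  op7 P1: store L2 := 36 → I/M on L2; bus (none); mem=50
  op8 P1: load  L3 → I/S on L3; bus BusRd; mem=50
  op9 P0: store L2 := 95 → M/I on L2; bus BusRdX Flush; mem=36
  op10 P1: store L1 := 90 → I/M on L1; bus (none); mem=60
  op11 P1: load  L0 → I/S on L0; bus BusRd; mem=10
  op12 P0: load  L3 → S/S on L3; bus BusRd; mem=50
  op13 P1: store L0 := 29 → I/M on L0; bus BusRdX; mem=10
  op14 P0: load  L0 → S/S on L0; bus BusRd Flush; mem=29
  op15 P0: load  L2 → M/I on L2; bus (none); mem=36
  op16 P1: store L4 := 90 → I/M on L4; bus (none); mem=30
  op17 P1: load  L1 → I/M on L1; bus (none); mem=60
  op18 P0: load  L2 → M/I on L2; bus (none); mem=36
  op19 P0: load  L0 → S/S on L0; bus (none); mem=29
  op20 P0: load  L4 → S/S on L4; bus BusRd Flush; mem=90
  op21 P0: load  L0 → S/S on L0; bus (none); mem=29
  op22 P0: load  L3 → S/S on L3; bus (none); mem=50
  op23 P0: store L1 := 90 → M/I on L1; bus BusRdX Flush; mem=90
  op24 P1: load  L5 → I/S on L5; bus (none); mem=30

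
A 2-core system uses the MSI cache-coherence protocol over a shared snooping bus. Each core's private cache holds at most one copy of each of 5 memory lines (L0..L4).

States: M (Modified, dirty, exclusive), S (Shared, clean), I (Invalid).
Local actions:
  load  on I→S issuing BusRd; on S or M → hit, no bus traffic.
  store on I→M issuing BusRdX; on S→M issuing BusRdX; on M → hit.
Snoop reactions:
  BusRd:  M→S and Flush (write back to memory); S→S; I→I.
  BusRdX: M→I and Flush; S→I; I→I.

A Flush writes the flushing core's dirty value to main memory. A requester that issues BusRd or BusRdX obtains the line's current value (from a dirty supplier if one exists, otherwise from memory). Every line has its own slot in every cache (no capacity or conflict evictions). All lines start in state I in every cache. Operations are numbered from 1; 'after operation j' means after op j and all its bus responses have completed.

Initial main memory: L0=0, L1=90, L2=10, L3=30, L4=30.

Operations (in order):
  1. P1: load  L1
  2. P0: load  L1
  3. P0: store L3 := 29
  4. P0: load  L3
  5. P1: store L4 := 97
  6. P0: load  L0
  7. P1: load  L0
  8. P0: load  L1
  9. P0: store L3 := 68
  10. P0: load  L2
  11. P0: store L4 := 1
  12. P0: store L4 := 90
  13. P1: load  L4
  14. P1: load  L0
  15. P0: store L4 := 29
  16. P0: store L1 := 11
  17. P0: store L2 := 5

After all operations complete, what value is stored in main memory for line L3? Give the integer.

memory[L3] = 30

step 1: P1: load  L1  ⟶  IS  (L1)  txn=BusRd  M[L1]=90
step 2: P0: load  L1  ⟶  SS  (L1)  txn=BusRd  M[L1]=90
step 3: P0: store L3 := 29  ⟶  MI  (L3)  txn=BusRdX  M[L3]=30
step 4: P0: load  L3  ⟶  MI  (L3)  txn=∅  M[L3]=30
step 5: P1: store L4 := 97  ⟶  IM  (L4)  txn=BusRdX  M[L4]=30
step 6: P0: load  L0  ⟶  SI  (L0)  txn=BusRd  M[L0]=0
step 7: P1: load  L0  ⟶  SS  (L0)  txn=BusRd  M[L0]=0
step 8: P0: load  L1  ⟶  SS  (L1)  txn=∅  M[L1]=90
step 9: P0: store L3 := 68  ⟶  MI  (L3)  txn=∅  M[L3]=30
step 10: P0: load  L2  ⟶  SI  (L2)  txn=BusRd  M[L2]=10
step 11: P0: store L4 := 1  ⟶  MI  (L4)  txn=BusRdX+Flush  M[L4]=97
step 12: P0: store L4 := 90  ⟶  MI  (L4)  txn=∅  M[L4]=97
step 13: P1: load  L4  ⟶  SS  (L4)  txn=BusRd+Flush  M[L4]=90
step 14: P1: load  L0  ⟶  SS  (L0)  txn=∅  M[L0]=0
step 15: P0: store L4 := 29  ⟶  MI  (L4)  txn=BusRdX  M[L4]=90
step 16: P0: store L1 := 11  ⟶  MI  (L1)  txn=BusRdX  M[L1]=90
step 17: P0: store L2 := 5  ⟶  MI  (L2)  txn=BusRdX  M[L2]=10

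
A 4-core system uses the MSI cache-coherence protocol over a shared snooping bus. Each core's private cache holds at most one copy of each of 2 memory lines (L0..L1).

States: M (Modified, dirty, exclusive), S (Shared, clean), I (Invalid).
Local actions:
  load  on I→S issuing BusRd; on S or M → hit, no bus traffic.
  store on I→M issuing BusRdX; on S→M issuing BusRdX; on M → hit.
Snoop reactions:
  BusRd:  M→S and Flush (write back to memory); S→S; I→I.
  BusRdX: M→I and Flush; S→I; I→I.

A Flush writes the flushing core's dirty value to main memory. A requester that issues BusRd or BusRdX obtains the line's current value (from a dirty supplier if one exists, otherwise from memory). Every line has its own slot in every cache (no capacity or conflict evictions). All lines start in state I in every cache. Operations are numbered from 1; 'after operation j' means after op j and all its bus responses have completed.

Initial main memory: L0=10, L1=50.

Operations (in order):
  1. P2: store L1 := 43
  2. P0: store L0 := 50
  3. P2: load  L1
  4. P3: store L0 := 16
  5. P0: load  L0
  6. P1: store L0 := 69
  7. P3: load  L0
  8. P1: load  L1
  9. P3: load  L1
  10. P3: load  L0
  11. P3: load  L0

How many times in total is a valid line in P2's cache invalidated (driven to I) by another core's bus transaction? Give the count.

[1] P2: store L1 := 43 | P0:I, P1:I, P2:M(43), P3:I | bus: BusRdX
[2] P0: store L0 := 50 | P0:M(50), P1:I, P2:I, P3:I | bus: BusRdX
[3] P2: load  L1 | P0:I, P1:I, P2:M(43), P3:I | bus: none
[4] P3: store L0 := 16 | P0:I, P1:I, P2:I, P3:M(16) | bus: BusRdX,Flush
[5] P0: load  L0 | P0:S(16), P1:I, P2:I, P3:S(16) | bus: BusRd,Flush
[6] P1: store L0 := 69 | P0:I, P1:M(69), P2:I, P3:I | bus: BusRdX
[7] P3: load  L0 | P0:I, P1:S(69), P2:I, P3:S(69) | bus: BusRd,Flush
[8] P1: load  L1 | P0:I, P1:S(43), P2:S(43), P3:I | bus: BusRd,Flush
[9] P3: load  L1 | P0:I, P1:S(43), P2:S(43), P3:S(43) | bus: BusRd
[10] P3: load  L0 | P0:I, P1:S(69), P2:I, P3:S(69) | bus: none
[11] P3: load  L0 | P0:I, P1:S(69), P2:I, P3:S(69) | bus: none

invalidations = 0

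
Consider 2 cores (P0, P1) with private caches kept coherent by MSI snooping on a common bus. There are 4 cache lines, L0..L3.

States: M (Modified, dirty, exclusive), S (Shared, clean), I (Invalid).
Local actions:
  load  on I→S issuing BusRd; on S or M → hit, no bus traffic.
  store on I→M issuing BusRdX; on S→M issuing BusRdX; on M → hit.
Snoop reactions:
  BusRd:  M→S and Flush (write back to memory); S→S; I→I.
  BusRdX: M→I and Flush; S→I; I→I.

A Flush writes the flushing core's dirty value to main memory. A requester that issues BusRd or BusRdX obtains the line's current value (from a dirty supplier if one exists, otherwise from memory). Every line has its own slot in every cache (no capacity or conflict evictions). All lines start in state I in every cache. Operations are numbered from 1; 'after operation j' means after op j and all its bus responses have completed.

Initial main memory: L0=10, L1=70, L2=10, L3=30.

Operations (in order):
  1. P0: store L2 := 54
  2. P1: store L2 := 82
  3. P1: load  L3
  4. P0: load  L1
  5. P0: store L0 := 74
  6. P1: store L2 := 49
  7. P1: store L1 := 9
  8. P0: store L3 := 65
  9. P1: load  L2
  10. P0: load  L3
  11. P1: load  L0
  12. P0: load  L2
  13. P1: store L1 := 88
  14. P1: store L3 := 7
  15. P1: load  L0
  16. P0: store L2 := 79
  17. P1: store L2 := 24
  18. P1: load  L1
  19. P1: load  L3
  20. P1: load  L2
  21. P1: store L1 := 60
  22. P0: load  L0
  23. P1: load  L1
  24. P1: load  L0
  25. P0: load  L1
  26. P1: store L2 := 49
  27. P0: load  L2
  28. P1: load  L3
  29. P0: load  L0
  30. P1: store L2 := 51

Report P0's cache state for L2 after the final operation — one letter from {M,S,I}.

state = I

1. P0: store L2 := 54  bus=[BusRdX]  L2: P0=M P1=I  mem[L2]=10
2. P1: store L2 := 82  bus=[BusRdX,Flush]  L2: P0=I P1=M  mem[L2]=54
3. P1: load  L3  bus=[BusRd]  L3: P0=I P1=S  mem[L3]=30
4. P0: load  L1  bus=[BusRd]  L1: P0=S P1=I  mem[L1]=70
5. P0: store L0 := 74  bus=[BusRdX]  L0: P0=M P1=I  mem[L0]=10
6. P1: store L2 := 49  bus=[-]  L2: P0=I P1=M  mem[L2]=54
7. P1: store L1 := 9  bus=[BusRdX]  L1: P0=I P1=M  mem[L1]=70
8. P0: store L3 := 65  bus=[BusRdX]  L3: P0=M P1=I  mem[L3]=30
9. P1: load  L2  bus=[-]  L2: P0=I P1=M  mem[L2]=54
10. P0: load  L3  bus=[-]  L3: P0=M P1=I  mem[L3]=30
11. P1: load  L0  bus=[BusRd,Flush]  L0: P0=S P1=S  mem[L0]=74
12. P0: load  L2  bus=[BusRd,Flush]  L2: P0=S P1=S  mem[L2]=49
13. P1: store L1 := 88  bus=[-]  L1: P0=I P1=M  mem[L1]=70
14. P1: store L3 := 7  bus=[BusRdX,Flush]  L3: P0=I P1=M  mem[L3]=65
15. P1: load  L0  bus=[-]  L0: P0=S P1=S  mem[L0]=74
16. P0: store L2 := 79  bus=[BusRdX]  L2: P0=M P1=I  mem[L2]=49
17. P1: store L2 := 24  bus=[BusRdX,Flush]  L2: P0=I P1=M  mem[L2]=79
18. P1: load  L1  bus=[-]  L1: P0=I P1=M  mem[L1]=70
19. P1: load  L3  bus=[-]  L3: P0=I P1=M  mem[L3]=65
20. P1: load  L2  bus=[-]  L2: P0=I P1=M  mem[L2]=79
21. P1: store L1 := 60  bus=[-]  L1: P0=I P1=M  mem[L1]=70
22. P0: load  L0  bus=[-]  L0: P0=S P1=S  mem[L0]=74
23. P1: load  L1  bus=[-]  L1: P0=I P1=M  mem[L1]=70
24. P1: load  L0  bus=[-]  L0: P0=S P1=S  mem[L0]=74
25. P0: load  L1  bus=[BusRd,Flush]  L1: P0=S P1=S  mem[L1]=60
26. P1: store L2 := 49  bus=[-]  L2: P0=I P1=M  mem[L2]=79
27. P0: load  L2  bus=[BusRd,Flush]  L2: P0=S P1=S  mem[L2]=49
28. P1: load  L3  bus=[-]  L3: P0=I P1=M  mem[L3]=65
29. P0: load  L0  bus=[-]  L0: P0=S P1=S  mem[L0]=74
30. P1: store L2 := 51  bus=[BusRdX]  L2: P0=I P1=M  mem[L2]=49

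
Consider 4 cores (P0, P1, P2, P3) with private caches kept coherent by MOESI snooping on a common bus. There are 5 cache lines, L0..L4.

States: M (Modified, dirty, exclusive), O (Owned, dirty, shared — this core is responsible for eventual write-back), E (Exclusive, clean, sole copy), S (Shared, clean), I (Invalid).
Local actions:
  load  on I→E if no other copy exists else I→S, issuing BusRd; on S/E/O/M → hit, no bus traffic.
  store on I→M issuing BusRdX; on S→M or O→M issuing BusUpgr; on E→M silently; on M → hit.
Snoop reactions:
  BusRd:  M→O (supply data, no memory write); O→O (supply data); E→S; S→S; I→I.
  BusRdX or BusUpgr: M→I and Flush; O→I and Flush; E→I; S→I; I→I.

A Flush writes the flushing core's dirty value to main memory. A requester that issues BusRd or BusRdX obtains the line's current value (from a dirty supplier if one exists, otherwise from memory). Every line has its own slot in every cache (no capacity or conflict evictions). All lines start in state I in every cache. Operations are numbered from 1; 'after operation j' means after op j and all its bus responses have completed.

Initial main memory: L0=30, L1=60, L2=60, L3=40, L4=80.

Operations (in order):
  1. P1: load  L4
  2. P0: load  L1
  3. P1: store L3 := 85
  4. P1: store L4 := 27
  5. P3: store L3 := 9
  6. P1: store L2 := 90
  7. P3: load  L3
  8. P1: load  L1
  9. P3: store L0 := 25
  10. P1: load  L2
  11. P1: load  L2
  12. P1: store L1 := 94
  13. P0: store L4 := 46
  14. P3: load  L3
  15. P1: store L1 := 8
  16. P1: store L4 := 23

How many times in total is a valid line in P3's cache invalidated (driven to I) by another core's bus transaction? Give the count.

invalidations = 0

step 1: P1: load  L4  ⟶  IEII  (L4)  txn=BusRd  M[L4]=80
step 2: P0: load  L1  ⟶  EIII  (L1)  txn=BusRd  M[L1]=60
step 3: P1: store L3 := 85  ⟶  IMII  (L3)  txn=BusRdX  M[L3]=40
step 4: P1: store L4 := 27  ⟶  IMII  (L4)  txn=∅  M[L4]=80
step 5: P3: store L3 := 9  ⟶  IIIM  (L3)  txn=BusRdX+Flush  M[L3]=85
step 6: P1: store L2 := 90  ⟶  IMII  (L2)  txn=BusRdX  M[L2]=60
step 7: P3: load  L3  ⟶  IIIM  (L3)  txn=∅  M[L3]=85
step 8: P1: load  L1  ⟶  SSII  (L1)  txn=BusRd  M[L1]=60
step 9: P3: store L0 := 25  ⟶  IIIM  (L0)  txn=BusRdX  M[L0]=30
step 10: P1: load  L2  ⟶  IMII  (L2)  txn=∅  M[L2]=60
step 11: P1: load  L2  ⟶  IMII  (L2)  txn=∅  M[L2]=60
step 12: P1: store L1 := 94  ⟶  IMII  (L1)  txn=BusUpgr  M[L1]=60
step 13: P0: store L4 := 46  ⟶  MIII  (L4)  txn=BusRdX+Flush  M[L4]=27
step 14: P3: load  L3  ⟶  IIIM  (L3)  txn=∅  M[L3]=85
step 15: P1: store L1 := 8  ⟶  IMII  (L1)  txn=∅  M[L1]=60
step 16: P1: store L4 := 23  ⟶  IMII  (L4)  txn=BusRdX+Flush  M[L4]=46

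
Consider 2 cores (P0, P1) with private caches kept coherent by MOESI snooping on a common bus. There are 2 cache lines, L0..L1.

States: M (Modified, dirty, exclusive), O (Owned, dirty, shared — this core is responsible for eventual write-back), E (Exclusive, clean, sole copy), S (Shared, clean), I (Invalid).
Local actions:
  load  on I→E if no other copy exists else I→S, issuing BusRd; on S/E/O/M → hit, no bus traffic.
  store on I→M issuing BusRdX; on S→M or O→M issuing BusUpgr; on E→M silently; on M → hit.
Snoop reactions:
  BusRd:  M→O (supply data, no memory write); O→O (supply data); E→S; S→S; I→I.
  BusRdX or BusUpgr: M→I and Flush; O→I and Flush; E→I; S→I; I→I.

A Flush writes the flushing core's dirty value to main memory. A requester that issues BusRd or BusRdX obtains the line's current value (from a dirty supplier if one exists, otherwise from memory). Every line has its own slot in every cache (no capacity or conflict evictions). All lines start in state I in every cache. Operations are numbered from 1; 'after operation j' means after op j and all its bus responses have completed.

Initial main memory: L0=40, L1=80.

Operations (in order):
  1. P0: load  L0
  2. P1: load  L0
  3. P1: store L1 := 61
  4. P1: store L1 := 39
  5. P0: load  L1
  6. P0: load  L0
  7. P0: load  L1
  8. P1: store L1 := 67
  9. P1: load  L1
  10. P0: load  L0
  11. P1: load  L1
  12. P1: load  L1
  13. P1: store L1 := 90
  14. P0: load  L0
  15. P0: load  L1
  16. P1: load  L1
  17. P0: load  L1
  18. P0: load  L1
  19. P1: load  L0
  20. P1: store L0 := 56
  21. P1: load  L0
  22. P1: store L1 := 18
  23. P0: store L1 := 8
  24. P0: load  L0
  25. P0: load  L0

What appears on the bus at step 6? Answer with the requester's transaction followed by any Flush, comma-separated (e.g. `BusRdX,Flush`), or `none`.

step 1: P0: load  L0  ⟶  EI  (L0)  txn=BusRd  M[L0]=40
step 2: P1: load  L0  ⟶  SS  (L0)  txn=BusRd  M[L0]=40
step 3: P1: store L1 := 61  ⟶  IM  (L1)  txn=BusRdX  M[L1]=80
step 4: P1: store L1 := 39  ⟶  IM  (L1)  txn=∅  M[L1]=80
step 5: P0: load  L1  ⟶  SO  (L1)  txn=BusRd  M[L1]=80
step 6: P0: load  L0  ⟶  SS  (L0)  txn=∅  M[L0]=40
step 7: P0: load  L1  ⟶  SO  (L1)  txn=∅  M[L1]=80
step 8: P1: store L1 := 67  ⟶  IM  (L1)  txn=BusUpgr  M[L1]=80
step 9: P1: load  L1  ⟶  IM  (L1)  txn=∅  M[L1]=80
step 10: P0: load  L0  ⟶  SS  (L0)  txn=∅  M[L0]=40
step 11: P1: load  L1  ⟶  IM  (L1)  txn=∅  M[L1]=80
step 12: P1: load  L1  ⟶  IM  (L1)  txn=∅  M[L1]=80
step 13: P1: store L1 := 90  ⟶  IM  (L1)  txn=∅  M[L1]=80
step 14: P0: load  L0  ⟶  SS  (L0)  txn=∅  M[L0]=40
step 15: P0: load  L1  ⟶  SO  (L1)  txn=BusRd  M[L1]=80
step 16: P1: load  L1  ⟶  SO  (L1)  txn=∅  M[L1]=80
step 17: P0: load  L1  ⟶  SO  (L1)  txn=∅  M[L1]=80
step 18: P0: load  L1  ⟶  SO  (L1)  txn=∅  M[L1]=80
step 19: P1: load  L0  ⟶  SS  (L0)  txn=∅  M[L0]=40
step 20: P1: store L0 := 56  ⟶  IM  (L0)  txn=BusUpgr  M[L0]=40
step 21: P1: load  L0  ⟶  IM  (L0)  txn=∅  M[L0]=40
step 22: P1: store L1 := 18  ⟶  IM  (L1)  txn=BusUpgr  M[L1]=80
step 23: P0: store L1 := 8  ⟶  MI  (L1)  txn=BusRdX+Flush  M[L1]=18
step 24: P0: load  L0  ⟶  SO  (L0)  txn=BusRd  M[L0]=40
step 25: P0: load  L0  ⟶  SO  (L0)  txn=∅  M[L0]=40

bus = none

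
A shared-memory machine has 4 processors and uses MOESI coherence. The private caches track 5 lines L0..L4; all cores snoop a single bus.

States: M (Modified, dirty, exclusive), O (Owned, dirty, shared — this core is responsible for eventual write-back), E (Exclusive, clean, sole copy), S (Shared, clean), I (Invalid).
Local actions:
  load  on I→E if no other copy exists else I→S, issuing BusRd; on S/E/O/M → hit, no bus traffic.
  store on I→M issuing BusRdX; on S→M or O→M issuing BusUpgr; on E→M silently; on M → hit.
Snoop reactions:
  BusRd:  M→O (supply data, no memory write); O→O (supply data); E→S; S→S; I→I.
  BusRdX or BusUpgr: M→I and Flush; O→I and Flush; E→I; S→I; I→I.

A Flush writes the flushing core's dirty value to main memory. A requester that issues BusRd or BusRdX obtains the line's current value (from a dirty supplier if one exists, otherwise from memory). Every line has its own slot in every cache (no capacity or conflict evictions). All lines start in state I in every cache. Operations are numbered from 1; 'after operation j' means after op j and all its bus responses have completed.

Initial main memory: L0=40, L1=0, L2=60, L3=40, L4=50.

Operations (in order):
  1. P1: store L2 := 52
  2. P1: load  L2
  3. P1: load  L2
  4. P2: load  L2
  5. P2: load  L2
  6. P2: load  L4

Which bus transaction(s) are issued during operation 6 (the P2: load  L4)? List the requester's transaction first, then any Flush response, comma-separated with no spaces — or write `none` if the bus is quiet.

bus = BusRd

  op1 P1: store L2 := 52 → I/M/I/I on L2; bus BusRdX; mem=60
  op2 P1: load  L2 → I/M/I/I on L2; bus (none); mem=60
  op3 P1: load  L2 → I/M/I/I on L2; bus (none); mem=60
  op4 P2: load  L2 → I/O/S/I on L2; bus BusRd; mem=60
  op5 P2: load  L2 → I/O/S/I on L2; bus (none); mem=60
  op6 P2: load  L4 → I/I/E/I on L4; bus BusRd; mem=50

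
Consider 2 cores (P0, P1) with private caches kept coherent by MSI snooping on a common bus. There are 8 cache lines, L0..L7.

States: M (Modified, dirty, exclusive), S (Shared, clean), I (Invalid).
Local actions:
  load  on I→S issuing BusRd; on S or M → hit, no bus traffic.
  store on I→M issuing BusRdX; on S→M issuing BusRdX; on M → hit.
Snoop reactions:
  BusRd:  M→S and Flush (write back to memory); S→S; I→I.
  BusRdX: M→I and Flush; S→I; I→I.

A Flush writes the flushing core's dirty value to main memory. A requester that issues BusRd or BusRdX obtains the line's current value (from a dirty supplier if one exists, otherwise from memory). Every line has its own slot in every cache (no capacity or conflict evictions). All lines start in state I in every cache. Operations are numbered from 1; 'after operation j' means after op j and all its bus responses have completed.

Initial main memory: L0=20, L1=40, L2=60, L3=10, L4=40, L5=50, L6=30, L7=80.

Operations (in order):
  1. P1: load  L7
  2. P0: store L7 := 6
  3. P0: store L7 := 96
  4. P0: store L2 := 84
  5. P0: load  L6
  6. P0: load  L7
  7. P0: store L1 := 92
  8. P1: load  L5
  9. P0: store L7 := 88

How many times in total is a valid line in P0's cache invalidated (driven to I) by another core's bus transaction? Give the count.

1. P1: load  L7  bus=[BusRd]  L7: P0=I P1=S  mem[L7]=80
2. P0: store L7 := 6  bus=[BusRdX]  L7: P0=M P1=I  mem[L7]=80
3. P0: store L7 := 96  bus=[-]  L7: P0=M P1=I  mem[L7]=80
4. P0: store L2 := 84  bus=[BusRdX]  L2: P0=M P1=I  mem[L2]=60
5. P0: load  L6  bus=[BusRd]  L6: P0=S P1=I  mem[L6]=30
6. P0: load  L7  bus=[-]  L7: P0=M P1=I  mem[L7]=80
7. P0: store L1 := 92  bus=[BusRdX]  L1: P0=M P1=I  mem[L1]=40
8. P1: load  L5  bus=[BusRd]  L5: P0=I P1=S  mem[L5]=50
9. P0: store L7 := 88  bus=[-]  L7: P0=M P1=I  mem[L7]=80

invalidations = 0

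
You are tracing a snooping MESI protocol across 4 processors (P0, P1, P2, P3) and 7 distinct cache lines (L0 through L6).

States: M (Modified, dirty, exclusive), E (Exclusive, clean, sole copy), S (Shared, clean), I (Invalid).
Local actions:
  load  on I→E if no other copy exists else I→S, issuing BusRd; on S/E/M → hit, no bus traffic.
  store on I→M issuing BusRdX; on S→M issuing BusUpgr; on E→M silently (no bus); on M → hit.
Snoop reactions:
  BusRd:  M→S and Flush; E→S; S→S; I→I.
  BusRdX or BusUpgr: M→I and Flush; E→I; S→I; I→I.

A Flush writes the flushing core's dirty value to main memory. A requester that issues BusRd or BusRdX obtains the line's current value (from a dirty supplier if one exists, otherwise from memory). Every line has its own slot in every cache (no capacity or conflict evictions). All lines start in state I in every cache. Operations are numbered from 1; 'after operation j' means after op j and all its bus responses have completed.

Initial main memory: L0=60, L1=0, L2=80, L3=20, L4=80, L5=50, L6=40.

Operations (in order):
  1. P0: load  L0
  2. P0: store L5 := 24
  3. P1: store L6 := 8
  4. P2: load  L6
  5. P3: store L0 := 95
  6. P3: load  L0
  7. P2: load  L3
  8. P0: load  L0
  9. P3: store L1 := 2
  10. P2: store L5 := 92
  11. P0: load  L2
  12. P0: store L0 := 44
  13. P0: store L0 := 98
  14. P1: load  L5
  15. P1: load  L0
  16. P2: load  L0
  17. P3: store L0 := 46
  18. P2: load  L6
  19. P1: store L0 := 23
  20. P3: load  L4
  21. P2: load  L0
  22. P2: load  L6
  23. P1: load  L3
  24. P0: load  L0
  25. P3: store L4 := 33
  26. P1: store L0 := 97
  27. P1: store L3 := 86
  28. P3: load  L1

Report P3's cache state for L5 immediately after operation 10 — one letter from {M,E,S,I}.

state = I

[1] P0: load  L0 | P0:E(60), P1:I, P2:I, P3:I | bus: BusRd
[2] P0: store L5 := 24 | P0:M(24), P1:I, P2:I, P3:I | bus: BusRdX
[3] P1: store L6 := 8 | P0:I, P1:M(8), P2:I, P3:I | bus: BusRdX
[4] P2: load  L6 | P0:I, P1:S(8), P2:S(8), P3:I | bus: BusRd,Flush
[5] P3: store L0 := 95 | P0:I, P1:I, P2:I, P3:M(95) | bus: BusRdX
[6] P3: load  L0 | P0:I, P1:I, P2:I, P3:M(95) | bus: none
[7] P2: load  L3 | P0:I, P1:I, P2:E(20), P3:I | bus: BusRd
[8] P0: load  L0 | P0:S(95), P1:I, P2:I, P3:S(95) | bus: BusRd,Flush
[9] P3: store L1 := 2 | P0:I, P1:I, P2:I, P3:M(2) | bus: BusRdX
[10] P2: store L5 := 92 | P0:I, P1:I, P2:M(92), P3:I | bus: BusRdX,Flush
[11] P0: load  L2 | P0:E(80), P1:I, P2:I, P3:I | bus: BusRd
[12] P0: store L0 := 44 | P0:M(44), P1:I, P2:I, P3:I | bus: BusUpgr
[13] P0: store L0 := 98 | P0:M(98), P1:I, P2:I, P3:I | bus: none
[14] P1: load  L5 | P0:I, P1:S(92), P2:S(92), P3:I | bus: BusRd,Flush
[15] P1: load  L0 | P0:S(98), P1:S(98), P2:I, P3:I | bus: BusRd,Flush
[16] P2: load  L0 | P0:S(98), P1:S(98), P2:S(98), P3:I | bus: BusRd
[17] P3: store L0 := 46 | P0:I, P1:I, P2:I, P3:M(46) | bus: BusRdX
[18] P2: load  L6 | P0:I, P1:S(8), P2:S(8), P3:I | bus: none
[19] P1: store L0 := 23 | P0:I, P1:M(23), P2:I, P3:I | bus: BusRdX,Flush
[20] P3: load  L4 | P0:I, P1:I, P2:I, P3:E(80) | bus: BusRd
[21] P2: load  L0 | P0:I, P1:S(23), P2:S(23), P3:I | bus: BusRd,Flush
[22] P2: load  L6 | P0:I, P1:S(8), P2:S(8), P3:I | bus: none
[23] P1: load  L3 | P0:I, P1:S(20), P2:S(20), P3:I | bus: BusRd
[24] P0: load  L0 | P0:S(23), P1:S(23), P2:S(23), P3:I | bus: BusRd
[25] P3: store L4 := 33 | P0:I, P1:I, P2:I, P3:M(33) | bus: none
[26] P1: store L0 := 97 | P0:I, P1:M(97), P2:I, P3:I | bus: BusUpgr
[27] P1: store L3 := 86 | P0:I, P1:M(86), P2:I, P3:I | bus: BusUpgr
[28] P3: load  L1 | P0:I, P1:I, P2:I, P3:M(2) | bus: none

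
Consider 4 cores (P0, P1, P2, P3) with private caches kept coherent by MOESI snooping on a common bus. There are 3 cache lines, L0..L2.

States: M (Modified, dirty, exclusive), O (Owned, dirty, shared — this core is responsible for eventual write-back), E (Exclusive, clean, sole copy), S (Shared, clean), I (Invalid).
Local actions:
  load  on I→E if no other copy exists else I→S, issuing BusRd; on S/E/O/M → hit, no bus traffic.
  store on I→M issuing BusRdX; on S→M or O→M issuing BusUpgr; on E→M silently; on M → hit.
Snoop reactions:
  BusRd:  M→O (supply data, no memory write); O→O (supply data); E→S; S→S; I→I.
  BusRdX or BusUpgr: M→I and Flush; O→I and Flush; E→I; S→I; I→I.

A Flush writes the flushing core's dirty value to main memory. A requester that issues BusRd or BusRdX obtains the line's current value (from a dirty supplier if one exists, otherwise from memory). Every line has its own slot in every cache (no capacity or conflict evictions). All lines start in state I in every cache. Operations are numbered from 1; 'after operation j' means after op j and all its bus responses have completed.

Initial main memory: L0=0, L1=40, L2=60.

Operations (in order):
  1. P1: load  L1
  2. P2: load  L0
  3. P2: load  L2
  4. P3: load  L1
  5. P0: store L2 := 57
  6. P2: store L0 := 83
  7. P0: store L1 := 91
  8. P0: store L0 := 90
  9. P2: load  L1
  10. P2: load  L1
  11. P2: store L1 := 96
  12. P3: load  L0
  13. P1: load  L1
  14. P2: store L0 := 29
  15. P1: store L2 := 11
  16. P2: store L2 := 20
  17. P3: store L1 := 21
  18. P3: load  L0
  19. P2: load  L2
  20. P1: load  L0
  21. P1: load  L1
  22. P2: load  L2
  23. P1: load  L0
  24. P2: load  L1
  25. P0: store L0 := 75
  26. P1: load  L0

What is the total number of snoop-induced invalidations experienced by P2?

1. P1: load  L1  bus=[BusRd]  L1: P0=I P1=E P2=I P3=I  mem[L1]=40
2. P2: load  L0  bus=[BusRd]  L0: P0=I P1=I P2=E P3=I  mem[L0]=0
3. P2: load  L2  bus=[BusRd]  L2: P0=I P1=I P2=E P3=I  mem[L2]=60
4. P3: load  L1  bus=[BusRd]  L1: P0=I P1=S P2=I P3=S  mem[L1]=40
5. P0: store L2 := 57  bus=[BusRdX]  L2: P0=M P1=I P2=I P3=I  mem[L2]=60
6. P2: store L0 := 83  bus=[-]  L0: P0=I P1=I P2=M P3=I  mem[L0]=0
7. P0: store L1 := 91  bus=[BusRdX]  L1: P0=M P1=I P2=I P3=I  mem[L1]=40
8. P0: store L0 := 90  bus=[BusRdX,Flush]  L0: P0=M P1=I P2=I P3=I  mem[L0]=83
9. P2: load  L1  bus=[BusRd]  L1: P0=O P1=I P2=S P3=I  mem[L1]=40
10. P2: load  L1  bus=[-]  L1: P0=O P1=I P2=S P3=I  mem[L1]=40
11. P2: store L1 := 96  bus=[BusUpgr,Flush]  L1: P0=I P1=I P2=M P3=I  mem[L1]=91
12. P3: load  L0  bus=[BusRd]  L0: P0=O P1=I P2=I P3=S  mem[L0]=83
13. P1: load  L1  bus=[BusRd]  L1: P0=I P1=S P2=O P3=I  mem[L1]=91
14. P2: store L0 := 29  bus=[BusRdX,Flush]  L0: P0=I P1=I P2=M P3=I  mem[L0]=90
15. P1: store L2 := 11  bus=[BusRdX,Flush]  L2: P0=I P1=M P2=I P3=I  mem[L2]=57
16. P2: store L2 := 20  bus=[BusRdX,Flush]  L2: P0=I P1=I P2=M P3=I  mem[L2]=11
17. P3: store L1 := 21  bus=[BusRdX,Flush]  L1: P0=I P1=I P2=I P3=M  mem[L1]=96
18. P3: load  L0  bus=[BusRd]  L0: P0=I P1=I P2=O P3=S  mem[L0]=90
19. P2: load  L2  bus=[-]  L2: P0=I P1=I P2=M P3=I  mem[L2]=11
20. P1: load  L0  bus=[BusRd]  L0: P0=I P1=S P2=O P3=S  mem[L0]=90
21. P1: load  L1  bus=[BusRd]  L1: P0=I P1=S P2=I P3=O  mem[L1]=96
22. P2: load  L2  bus=[-]  L2: P0=I P1=I P2=M P3=I  mem[L2]=11
23. P1: load  L0  bus=[-]  L0: P0=I P1=S P2=O P3=S  mem[L0]=90
24. P2: load  L1  bus=[BusRd]  L1: P0=I P1=S P2=S P3=O  mem[L1]=96
25. P0: store L0 := 75  bus=[BusRdX,Flush]  L0: P0=M P1=I P2=I P3=I  mem[L0]=29
26. P1: load  L0  bus=[BusRd]  L0: P0=O P1=S P2=I P3=I  mem[L0]=29

invalidations = 4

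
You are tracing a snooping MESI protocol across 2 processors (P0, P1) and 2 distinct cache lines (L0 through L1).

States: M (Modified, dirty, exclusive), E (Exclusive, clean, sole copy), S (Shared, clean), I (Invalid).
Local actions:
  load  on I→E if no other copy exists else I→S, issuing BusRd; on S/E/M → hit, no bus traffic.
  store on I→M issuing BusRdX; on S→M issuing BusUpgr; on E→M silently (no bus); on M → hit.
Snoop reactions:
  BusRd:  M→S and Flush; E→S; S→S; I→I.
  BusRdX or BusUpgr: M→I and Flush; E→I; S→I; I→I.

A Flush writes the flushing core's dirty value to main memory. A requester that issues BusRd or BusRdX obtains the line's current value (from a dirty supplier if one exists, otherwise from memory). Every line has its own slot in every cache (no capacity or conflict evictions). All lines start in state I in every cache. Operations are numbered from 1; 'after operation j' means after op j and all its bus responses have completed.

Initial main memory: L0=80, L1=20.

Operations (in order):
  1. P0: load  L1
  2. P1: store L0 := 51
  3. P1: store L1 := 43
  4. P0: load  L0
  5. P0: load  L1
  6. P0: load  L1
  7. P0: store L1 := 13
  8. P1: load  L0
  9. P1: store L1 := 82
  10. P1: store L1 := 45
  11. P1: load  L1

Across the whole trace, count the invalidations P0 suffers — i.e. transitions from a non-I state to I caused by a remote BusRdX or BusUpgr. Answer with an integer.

invalidations = 2

  op1 P0: load  L1 → E/I on L1; bus BusRd; mem=20
  op2 P1: store L0 := 51 → I/M on L0; bus BusRdX; mem=80
  op3 P1: store L1 := 43 → I/M on L1; bus BusRdX; mem=20
  op4 P0: load  L0 → S/S on L0; bus BusRd Flush; mem=51
  op5 P0: load  L1 → S/S on L1; bus BusRd Flush; mem=43
  op6 P0: load  L1 → S/S on L1; bus (none); mem=43
  op7 P0: store L1 := 13 → M/I on L1; bus BusUpgr; mem=43
  op8 P1: load  L0 → S/S on L0; bus (none); mem=51
  op9 P1: store L1 := 82 → I/M on L1; bus BusRdX Flush; mem=13
  op10 P1: store L1 := 45 → I/M on L1; bus (none); mem=13
  op11 P1: load  L1 → I/M on L1; bus (none); mem=13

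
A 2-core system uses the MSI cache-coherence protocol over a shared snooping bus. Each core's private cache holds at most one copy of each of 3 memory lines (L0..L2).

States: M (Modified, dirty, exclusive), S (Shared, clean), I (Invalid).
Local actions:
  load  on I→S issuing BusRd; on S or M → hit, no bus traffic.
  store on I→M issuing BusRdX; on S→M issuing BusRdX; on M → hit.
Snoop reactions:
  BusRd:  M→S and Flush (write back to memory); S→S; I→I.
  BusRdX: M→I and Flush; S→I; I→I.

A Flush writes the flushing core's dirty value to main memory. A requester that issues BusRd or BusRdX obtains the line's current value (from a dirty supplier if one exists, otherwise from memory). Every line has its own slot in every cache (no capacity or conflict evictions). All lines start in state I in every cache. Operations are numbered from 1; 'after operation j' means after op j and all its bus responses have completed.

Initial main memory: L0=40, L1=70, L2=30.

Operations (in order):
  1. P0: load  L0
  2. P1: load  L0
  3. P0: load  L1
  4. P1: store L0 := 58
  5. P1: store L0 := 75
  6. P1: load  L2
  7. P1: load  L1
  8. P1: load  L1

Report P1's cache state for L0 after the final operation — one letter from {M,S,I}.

[1] P0: load  L0 | P0:S(40), P1:I | bus: BusRd
[2] P1: load  L0 | P0:S(40), P1:S(40) | bus: BusRd
[3] P0: load  L1 | P0:S(70), P1:I | bus: BusRd
[4] P1: store L0 := 58 | P0:I, P1:M(58) | bus: BusRdX
[5] P1: store L0 := 75 | P0:I, P1:M(75) | bus: none
[6] P1: load  L2 | P0:I, P1:S(30) | bus: BusRd
[7] P1: load  L1 | P0:S(70), P1:S(70) | bus: BusRd
[8] P1: load  L1 | P0:S(70), P1:S(70) | bus: none

state = M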